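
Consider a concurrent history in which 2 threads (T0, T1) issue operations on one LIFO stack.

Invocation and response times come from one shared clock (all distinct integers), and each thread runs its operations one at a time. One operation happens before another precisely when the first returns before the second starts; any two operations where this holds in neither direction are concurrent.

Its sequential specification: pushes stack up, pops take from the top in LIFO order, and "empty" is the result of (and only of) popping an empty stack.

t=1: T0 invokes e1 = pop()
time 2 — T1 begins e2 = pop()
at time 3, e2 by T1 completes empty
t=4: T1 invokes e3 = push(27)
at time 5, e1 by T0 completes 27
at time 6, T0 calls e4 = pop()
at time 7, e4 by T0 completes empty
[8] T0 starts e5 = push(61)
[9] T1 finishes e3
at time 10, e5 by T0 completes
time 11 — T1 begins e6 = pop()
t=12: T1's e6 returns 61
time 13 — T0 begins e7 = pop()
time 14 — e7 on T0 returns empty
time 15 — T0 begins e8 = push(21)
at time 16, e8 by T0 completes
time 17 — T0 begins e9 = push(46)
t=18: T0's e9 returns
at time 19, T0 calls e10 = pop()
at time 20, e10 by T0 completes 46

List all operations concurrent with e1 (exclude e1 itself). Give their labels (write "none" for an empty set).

e2, e3

overlap test against e1 [1,5]: concurrent iff the interval meets 1..5
e2 [2,3]: concurrent
e3 [4,9]: concurrent
e4 [6,7]: after
e5 [8,10]: after
e6 [11,12]: after
e7 [13,14]: after
e8 [15,16]: after
e9 [17,18]: after
e10 [19,20]: after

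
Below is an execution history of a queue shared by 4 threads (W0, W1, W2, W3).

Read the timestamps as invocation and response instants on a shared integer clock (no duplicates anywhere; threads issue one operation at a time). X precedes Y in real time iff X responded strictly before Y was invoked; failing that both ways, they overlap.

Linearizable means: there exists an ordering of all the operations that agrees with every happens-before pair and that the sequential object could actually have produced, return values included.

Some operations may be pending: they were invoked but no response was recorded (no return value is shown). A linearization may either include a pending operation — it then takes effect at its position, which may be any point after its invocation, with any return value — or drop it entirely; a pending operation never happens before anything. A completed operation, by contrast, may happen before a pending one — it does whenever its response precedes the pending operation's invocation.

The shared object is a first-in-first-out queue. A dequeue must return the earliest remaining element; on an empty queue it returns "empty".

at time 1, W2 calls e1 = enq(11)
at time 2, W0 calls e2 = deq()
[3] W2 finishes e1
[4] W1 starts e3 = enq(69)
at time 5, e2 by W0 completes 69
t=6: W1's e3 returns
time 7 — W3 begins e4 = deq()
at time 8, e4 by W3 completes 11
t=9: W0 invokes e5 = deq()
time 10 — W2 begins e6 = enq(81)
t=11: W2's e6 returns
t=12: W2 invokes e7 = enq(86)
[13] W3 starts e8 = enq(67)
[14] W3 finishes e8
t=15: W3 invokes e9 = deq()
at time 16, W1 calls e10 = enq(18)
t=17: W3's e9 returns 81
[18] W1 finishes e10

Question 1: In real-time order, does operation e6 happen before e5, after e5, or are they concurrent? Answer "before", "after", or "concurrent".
e6 spans [10,11], e5 spans [9,…)
the intervals overlap in both directions

concurrent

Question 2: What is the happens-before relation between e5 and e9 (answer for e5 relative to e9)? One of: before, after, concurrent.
e5 spans [9,…), e9 spans [15,17]
the intervals overlap in both directions

concurrent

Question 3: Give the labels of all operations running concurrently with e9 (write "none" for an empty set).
e9 spans [15,17]; an op avoiding the whole window 15..17 is ordered, any other is concurrent
e1 [1,3]: before
e2 [2,5]: before
e3 [4,6]: before
e4 [7,8]: before
e5 [9,…): concurrent
e6 [10,11]: before
e7 [12,…): concurrent
e8 [13,14]: before
e10 [16,18]: concurrent

e10, e5, e7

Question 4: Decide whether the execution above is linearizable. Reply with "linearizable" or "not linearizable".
events 1..4 are fine; event 5 — the response of e2 at time 5 — makes the prefix non-linearizable
the 2 completed operations admit 2 real-time orders; each fails the queue replay
no completion choice of the 1 pending operation (e3) rescues it — every subset was tried
one such order, e1, e2 (pending dropped), breaks at step 2 where e2 deq() → 69 is illegal
one such order, e2, e1 (pending dropped), breaks at step 1 where e2 deq() → 69 is illegal

not linearizable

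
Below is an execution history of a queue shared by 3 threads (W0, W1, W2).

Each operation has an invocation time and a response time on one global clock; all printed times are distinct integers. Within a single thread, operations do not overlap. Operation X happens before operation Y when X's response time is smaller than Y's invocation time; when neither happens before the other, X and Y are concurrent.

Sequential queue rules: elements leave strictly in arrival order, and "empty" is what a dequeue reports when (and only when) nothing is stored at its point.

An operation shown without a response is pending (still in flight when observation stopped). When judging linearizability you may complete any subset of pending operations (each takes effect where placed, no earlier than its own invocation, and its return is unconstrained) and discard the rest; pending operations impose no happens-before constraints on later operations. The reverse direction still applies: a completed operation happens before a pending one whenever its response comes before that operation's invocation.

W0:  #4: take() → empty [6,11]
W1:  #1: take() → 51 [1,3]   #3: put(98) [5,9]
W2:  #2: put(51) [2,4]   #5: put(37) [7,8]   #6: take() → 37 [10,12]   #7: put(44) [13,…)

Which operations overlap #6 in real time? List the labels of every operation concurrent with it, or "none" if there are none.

#4

#6 spans [10,12]; an op avoiding the whole window 10..12 is ordered, any other is concurrent
#1 [1,3]: before
#2 [2,4]: before
#3 [5,9]: before
#4 [6,11]: concurrent
#5 [7,8]: before
#7 [13,…): after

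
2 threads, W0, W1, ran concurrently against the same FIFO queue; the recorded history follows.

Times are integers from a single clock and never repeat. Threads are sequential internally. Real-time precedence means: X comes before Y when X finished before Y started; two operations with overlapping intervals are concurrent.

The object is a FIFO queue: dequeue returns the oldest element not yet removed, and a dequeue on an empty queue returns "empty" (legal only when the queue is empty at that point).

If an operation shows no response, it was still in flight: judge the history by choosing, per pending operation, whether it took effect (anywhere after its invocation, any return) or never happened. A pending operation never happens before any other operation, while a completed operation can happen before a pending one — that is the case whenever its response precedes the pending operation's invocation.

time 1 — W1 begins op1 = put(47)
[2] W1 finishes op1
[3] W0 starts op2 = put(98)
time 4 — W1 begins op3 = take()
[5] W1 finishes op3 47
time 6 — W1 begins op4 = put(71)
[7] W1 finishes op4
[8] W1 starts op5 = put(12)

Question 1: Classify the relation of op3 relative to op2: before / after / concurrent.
concurrent

op3 spans [4,5], op2 spans [3,…)
the intervals overlap in both directions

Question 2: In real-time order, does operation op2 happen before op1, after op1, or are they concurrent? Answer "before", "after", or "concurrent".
after

op2 spans [3,…), op1 spans [1,2]
resp(op1)=2 < inv(op2)=3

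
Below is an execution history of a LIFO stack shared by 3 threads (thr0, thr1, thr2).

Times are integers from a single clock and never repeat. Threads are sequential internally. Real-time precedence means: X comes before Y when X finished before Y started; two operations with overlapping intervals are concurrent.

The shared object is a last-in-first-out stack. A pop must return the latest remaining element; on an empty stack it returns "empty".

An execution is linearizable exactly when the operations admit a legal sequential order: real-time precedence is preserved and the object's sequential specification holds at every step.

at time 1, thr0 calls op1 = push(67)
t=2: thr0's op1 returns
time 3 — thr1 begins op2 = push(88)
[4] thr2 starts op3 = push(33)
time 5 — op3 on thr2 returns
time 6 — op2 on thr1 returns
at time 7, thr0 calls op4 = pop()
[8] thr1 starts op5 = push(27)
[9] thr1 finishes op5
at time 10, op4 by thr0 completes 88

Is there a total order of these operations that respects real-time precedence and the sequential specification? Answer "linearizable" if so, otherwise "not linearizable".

a witness: op1, op3, op2, op4, op5
after step 1 (op1 push(67)): stack <67>
after step 2 (op3 push(33)): stack <67,33>
after step 3 (op2 push(88)): stack <67,33,88>
after step 4 (op4 pop() → 88): stack <67,33>
after step 5 (op5 push(27)): stack <67,33,27>

linearizable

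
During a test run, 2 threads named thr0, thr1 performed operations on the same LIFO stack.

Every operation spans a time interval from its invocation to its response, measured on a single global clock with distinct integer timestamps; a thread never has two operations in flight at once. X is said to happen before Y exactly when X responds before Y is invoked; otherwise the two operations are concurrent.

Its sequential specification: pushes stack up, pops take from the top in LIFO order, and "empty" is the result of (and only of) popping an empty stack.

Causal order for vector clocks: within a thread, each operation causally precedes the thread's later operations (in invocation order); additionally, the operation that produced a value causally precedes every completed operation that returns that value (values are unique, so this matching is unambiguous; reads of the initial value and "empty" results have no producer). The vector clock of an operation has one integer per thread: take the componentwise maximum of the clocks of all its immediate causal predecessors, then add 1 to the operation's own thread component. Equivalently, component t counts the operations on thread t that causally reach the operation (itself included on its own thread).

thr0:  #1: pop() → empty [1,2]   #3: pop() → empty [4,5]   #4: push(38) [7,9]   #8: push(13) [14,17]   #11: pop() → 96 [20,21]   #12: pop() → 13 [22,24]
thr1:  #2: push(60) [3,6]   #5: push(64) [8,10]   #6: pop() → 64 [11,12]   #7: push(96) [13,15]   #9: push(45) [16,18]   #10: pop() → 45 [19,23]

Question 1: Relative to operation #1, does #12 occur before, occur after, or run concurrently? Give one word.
after

#12 spans [22,24], #1 spans [1,2]
resp(#1)=2 < inv(#12)=22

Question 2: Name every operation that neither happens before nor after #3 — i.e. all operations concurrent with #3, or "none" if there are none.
#2

#3 spans [4,5]: anything still running between times 4 and 5 counts as concurrent
#1 [1,2]: before
#2 [3,6]: concurrent
#4 [7,9]: after
#5 [8,10]: after
#6 [11,12]: after
#7 [13,15]: after
#8 [14,17]: after
#9 [16,18]: after
#10 [19,23]: after
#11 [20,21]: after
#12 [22,24]: after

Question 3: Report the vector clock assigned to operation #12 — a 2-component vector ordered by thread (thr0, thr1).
(6, 4)

root op #2, invoked 3: fresh clock plus thr1's own tick → (0, 1)
root op #1, invoked 1: fresh clock plus thr0's own tick → (1, 0)
VC(#5, invoked at 8): max of VC(#2)=(0, 1), then +1 on thread thr1 → (0, 2)
VC(#3, invoked at 4): max of VC(#1)=(1, 0), then +1 on thread thr0 → (2, 0)
VC(#6, invoked at 11): max of VC(#5)=(0, 2), then +1 on thread thr1 → (0, 3)
VC(#4, invoked at 7): max of VC(#3)=(2, 0), then +1 on thread thr0 → (3, 0)
VC(#7, invoked at 13): max of VC(#6)=(0, 3), then +1 on thread thr1 → (0, 4)
VC(#8, invoked at 14): max of VC(#4)=(3, 0), then +1 on thread thr0 → (4, 0)
VC(#9, invoked at 16): max of VC(#7)=(0, 4), then +1 on thread thr1 → (0, 5)
VC(#10, invoked at 19): max of VC(#9)=(0, 5), then +1 on thread thr1 → (0, 6)
VC(#11, invoked at 20): max of VC(#7)=(0, 4), VC(#8)=(4, 0), then +1 on thread thr0 → (5, 4)
VC(#12, invoked at 22): max of VC(#8)=(4, 0), VC(#11)=(5, 4), then +1 on thread thr0 → (6, 4)
target: VC(#12) = (6, 4)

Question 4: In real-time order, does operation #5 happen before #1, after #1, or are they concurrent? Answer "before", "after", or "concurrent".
after

#5 spans [8,10], #1 spans [1,2]
resp(#1)=2 < inv(#5)=8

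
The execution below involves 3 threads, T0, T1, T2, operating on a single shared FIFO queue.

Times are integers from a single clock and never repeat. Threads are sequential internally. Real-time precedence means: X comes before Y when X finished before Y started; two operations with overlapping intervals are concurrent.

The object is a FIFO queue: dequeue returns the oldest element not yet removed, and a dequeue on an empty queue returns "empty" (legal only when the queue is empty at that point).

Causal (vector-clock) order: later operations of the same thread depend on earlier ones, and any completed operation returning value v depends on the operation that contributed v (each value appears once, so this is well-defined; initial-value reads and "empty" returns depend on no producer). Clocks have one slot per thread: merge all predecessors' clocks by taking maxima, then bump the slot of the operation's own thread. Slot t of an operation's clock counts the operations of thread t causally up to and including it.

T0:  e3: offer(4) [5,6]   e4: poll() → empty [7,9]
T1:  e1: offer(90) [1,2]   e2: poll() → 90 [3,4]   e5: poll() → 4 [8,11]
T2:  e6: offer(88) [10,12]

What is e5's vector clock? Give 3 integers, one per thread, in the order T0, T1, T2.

(1, 3, 0)

no predecessors for e6 (invoked 10): T2 increments from zero → (0, 0, 1)
no predecessors for e1 (invoked 1): T1 increments from zero → (0, 1, 0)
no predecessors for e3 (invoked 5): T0 increments from zero → (1, 0, 0)
from VC(e1)=(0, 1, 0), e2 (invoked 3) maxes components and bumps T1 → (0, 2, 0)
from VC(e3)=(1, 0, 0), e4 (invoked 7) maxes components and bumps T0 → (2, 0, 0)
from VC(e2)=(0, 2, 0), VC(e3)=(1, 0, 0), e5 (invoked 8) maxes components and bumps T1 → (1, 3, 0)
target: VC(e5) = (1, 3, 0)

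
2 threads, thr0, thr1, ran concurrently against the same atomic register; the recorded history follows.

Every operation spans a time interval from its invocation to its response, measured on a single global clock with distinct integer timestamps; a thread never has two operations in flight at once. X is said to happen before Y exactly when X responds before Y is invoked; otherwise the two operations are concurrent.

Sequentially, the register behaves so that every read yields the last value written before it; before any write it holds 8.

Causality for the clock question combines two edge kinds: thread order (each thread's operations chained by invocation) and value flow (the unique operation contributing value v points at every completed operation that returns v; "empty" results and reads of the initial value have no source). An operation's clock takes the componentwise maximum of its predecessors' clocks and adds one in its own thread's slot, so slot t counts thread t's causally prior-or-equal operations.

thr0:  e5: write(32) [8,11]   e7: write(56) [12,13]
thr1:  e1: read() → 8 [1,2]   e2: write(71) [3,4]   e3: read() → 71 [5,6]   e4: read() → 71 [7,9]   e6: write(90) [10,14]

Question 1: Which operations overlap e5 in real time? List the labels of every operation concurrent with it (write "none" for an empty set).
Answer: e4, e6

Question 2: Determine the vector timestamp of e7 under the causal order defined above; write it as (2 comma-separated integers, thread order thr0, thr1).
Answer: (2, 0)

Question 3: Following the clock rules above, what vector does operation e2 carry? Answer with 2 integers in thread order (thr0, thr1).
Answer: (0, 2)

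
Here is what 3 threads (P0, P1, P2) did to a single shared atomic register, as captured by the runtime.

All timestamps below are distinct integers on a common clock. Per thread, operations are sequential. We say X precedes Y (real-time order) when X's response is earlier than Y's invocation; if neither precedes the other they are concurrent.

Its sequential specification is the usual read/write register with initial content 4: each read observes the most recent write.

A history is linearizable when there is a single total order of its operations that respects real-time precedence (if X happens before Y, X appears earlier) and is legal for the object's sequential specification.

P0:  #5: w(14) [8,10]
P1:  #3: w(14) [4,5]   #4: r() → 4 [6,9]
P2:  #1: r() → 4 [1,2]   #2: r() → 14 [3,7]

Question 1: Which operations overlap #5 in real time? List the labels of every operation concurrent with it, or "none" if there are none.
Answer: #4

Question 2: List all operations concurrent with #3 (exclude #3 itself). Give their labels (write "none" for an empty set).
Answer: #2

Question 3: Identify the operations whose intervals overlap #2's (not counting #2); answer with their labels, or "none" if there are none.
Answer: #3, #4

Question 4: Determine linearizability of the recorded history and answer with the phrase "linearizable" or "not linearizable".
prefix check: 1..8 passes, 1..9 fails once #4's time-9 response joins
real-time-consistent orders of the 4 completed operations: 3 — all fail the atomic register replay
completion choices over the 1 pending operation (#5) were checked; none helps
sample order #1, #2, #3, #4 (pending dropped) stalls at step 2 — #2 r() → 14 has no legal effect
sample order #1, #3, #2, #4 (pending dropped) stalls at step 4 — #4 r() → 4 has no legal effect

not linearizable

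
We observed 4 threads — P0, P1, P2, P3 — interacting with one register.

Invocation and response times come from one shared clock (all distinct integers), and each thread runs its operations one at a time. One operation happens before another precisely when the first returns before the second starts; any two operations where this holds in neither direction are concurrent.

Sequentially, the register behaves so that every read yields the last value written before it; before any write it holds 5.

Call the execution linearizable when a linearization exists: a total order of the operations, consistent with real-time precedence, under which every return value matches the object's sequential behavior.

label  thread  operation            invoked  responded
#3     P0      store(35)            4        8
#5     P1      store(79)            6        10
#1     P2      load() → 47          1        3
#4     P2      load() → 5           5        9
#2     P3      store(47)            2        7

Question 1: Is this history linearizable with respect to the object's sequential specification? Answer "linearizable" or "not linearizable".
through event 8 a valid linearization exists; event 9 (#4 responding at time 9) ends that
4 completed operations, 8 real-time-consistent orders — every register replay fails
no escape via the 1 pending operation (#5): every completion choice fails
one such order, #1, #2, #3, #4 (pending dropped), breaks at step 1 where #1 load() → 47 is illegal
one such order, #1, #2, #4, #3 (pending dropped), breaks at step 1 where #1 load() → 47 is illegal

not linearizable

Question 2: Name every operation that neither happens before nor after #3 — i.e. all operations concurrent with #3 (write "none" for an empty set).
#3 spans [4,8]: anything still running between times 4 and 8 counts as concurrent
#1 [1,3]: before
#2 [2,7]: concurrent
#4 [5,9]: concurrent
#5 [6,10]: concurrent

#2, #4, #5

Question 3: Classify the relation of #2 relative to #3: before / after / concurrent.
#2 spans [2,7], #3 spans [4,8]
the intervals overlap in both directions

concurrent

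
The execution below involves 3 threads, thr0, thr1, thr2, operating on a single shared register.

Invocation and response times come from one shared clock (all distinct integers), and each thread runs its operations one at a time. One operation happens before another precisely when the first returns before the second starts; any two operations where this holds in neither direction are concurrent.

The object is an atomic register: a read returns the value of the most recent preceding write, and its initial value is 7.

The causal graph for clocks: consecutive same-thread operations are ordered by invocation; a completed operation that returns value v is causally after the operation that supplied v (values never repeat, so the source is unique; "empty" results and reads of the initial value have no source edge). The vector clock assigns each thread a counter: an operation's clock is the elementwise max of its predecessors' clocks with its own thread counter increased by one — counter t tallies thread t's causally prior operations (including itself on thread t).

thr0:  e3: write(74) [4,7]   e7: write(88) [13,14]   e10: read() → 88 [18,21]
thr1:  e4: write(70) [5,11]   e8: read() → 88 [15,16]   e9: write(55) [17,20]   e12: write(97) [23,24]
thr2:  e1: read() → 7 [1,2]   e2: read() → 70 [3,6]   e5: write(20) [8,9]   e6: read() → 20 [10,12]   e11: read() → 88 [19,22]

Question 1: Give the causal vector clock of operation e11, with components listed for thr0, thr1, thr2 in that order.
root op e1, invoked 1: fresh clock plus thr2's own tick → (0, 0, 1)
root op e4, invoked 5: fresh clock plus thr1's own tick → (0, 1, 0)
root op e3, invoked 4: fresh clock plus thr0's own tick → (1, 0, 0)
e7, invoked 13, takes VC(e3)=(1, 0, 0) under max, adds 1 for thr0 → (2, 0, 0)
e2, invoked 3, takes VC(e1)=(0, 0, 1), VC(e4)=(0, 1, 0) under max, adds 1 for thr2 → (0, 1, 2)
e10, invoked 18, takes VC(e7)=(2, 0, 0) under max, adds 1 for thr0 → (3, 0, 0)
e5, invoked 8, takes VC(e2)=(0, 1, 2) under max, adds 1 for thr2 → (0, 1, 3)
e8, invoked 15, takes VC(e4)=(0, 1, 0), VC(e7)=(2, 0, 0) under max, adds 1 for thr1 → (2, 2, 0)
e6, invoked 10, takes VC(e5)=(0, 1, 3) under max, adds 1 for thr2 → (0, 1, 4)
e9, invoked 17, takes VC(e8)=(2, 2, 0) under max, adds 1 for thr1 → (2, 3, 0)
e12, invoked 23, takes VC(e9)=(2, 3, 0) under max, adds 1 for thr1 → (2, 4, 0)
e11, invoked 19, takes VC(e6)=(0, 1, 4), VC(e7)=(2, 0, 0) under max, adds 1 for thr2 → (2, 1, 5)
target: VC(e11) = (2, 1, 5)

(2, 1, 5)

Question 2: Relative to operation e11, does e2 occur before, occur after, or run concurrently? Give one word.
e2 spans [3,6], e11 spans [19,22]
resp(e2)=6 < inv(e11)=19

before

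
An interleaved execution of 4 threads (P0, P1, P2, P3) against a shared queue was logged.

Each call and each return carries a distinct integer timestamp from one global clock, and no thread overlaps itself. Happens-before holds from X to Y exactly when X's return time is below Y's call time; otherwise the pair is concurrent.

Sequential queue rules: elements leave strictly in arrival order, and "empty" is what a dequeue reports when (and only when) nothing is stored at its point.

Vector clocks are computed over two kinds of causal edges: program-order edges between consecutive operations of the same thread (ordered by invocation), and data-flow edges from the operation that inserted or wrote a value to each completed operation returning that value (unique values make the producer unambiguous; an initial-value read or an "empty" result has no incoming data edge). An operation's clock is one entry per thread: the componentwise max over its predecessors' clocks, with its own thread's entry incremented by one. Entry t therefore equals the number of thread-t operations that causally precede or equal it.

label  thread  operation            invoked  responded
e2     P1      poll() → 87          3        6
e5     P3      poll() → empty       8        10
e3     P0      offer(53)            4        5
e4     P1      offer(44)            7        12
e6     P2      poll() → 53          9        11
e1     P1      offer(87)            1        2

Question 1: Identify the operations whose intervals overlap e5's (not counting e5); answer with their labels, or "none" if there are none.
e4, e6

e5 spans [8,10]: anything still running between times 8 and 10 counts as concurrent
e1 [1,2]: before
e2 [3,6]: before
e3 [4,5]: before
e4 [7,12]: concurrent
e6 [9,11]: concurrent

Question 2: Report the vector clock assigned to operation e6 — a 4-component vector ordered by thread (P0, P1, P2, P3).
(1, 0, 1, 0)

VC(e5, invoked at 8): no causal predecessors; +1 on P3 → (0, 0, 0, 1)
VC(e1, invoked at 1): no causal predecessors; +1 on P1 → (0, 1, 0, 0)
VC(e3, invoked at 4): no causal predecessors; +1 on P0 → (1, 0, 0, 0)
e2, invoked 3, takes VC(e1)=(0, 1, 0, 0) under max, adds 1 for P1 → (0, 2, 0, 0)
e6, invoked 9, takes VC(e3)=(1, 0, 0, 0) under max, adds 1 for P2 → (1, 0, 1, 0)
e4, invoked 7, takes VC(e2)=(0, 2, 0, 0) under max, adds 1 for P1 → (0, 3, 0, 0)
target: VC(e6) = (1, 0, 1, 0)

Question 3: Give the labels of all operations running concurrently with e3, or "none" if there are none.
e2

e3 runs from 4 to 5; window-overlapping ops are concurrent
e1 [1,2]: before
e2 [3,6]: concurrent
e4 [7,12]: after
e5 [8,10]: after
e6 [9,11]: after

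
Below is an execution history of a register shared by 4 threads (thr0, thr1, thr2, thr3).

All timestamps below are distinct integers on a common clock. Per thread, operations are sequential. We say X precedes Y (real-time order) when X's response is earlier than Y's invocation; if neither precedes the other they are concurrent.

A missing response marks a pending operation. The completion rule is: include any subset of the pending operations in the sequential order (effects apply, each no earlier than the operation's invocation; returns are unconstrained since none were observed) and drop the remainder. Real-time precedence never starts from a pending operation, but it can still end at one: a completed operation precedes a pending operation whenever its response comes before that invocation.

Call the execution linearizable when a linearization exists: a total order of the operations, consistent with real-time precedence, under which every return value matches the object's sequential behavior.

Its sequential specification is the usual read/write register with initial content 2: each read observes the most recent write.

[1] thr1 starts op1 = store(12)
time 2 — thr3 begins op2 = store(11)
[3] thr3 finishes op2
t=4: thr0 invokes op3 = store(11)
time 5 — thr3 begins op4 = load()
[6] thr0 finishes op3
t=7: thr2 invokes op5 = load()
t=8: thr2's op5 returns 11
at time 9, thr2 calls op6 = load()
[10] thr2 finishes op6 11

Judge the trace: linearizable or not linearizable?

linearizable

witness order: op1, op2, op3, op4, op5, op6
after step 1 (op1 store(12) (pending, included)): value 12
after step 2 (op2 store(11)): value 11
after step 3 (op3 store(11)): value 11
after step 4 (op4 load() (pending, included)): value 11
after step 5 (op5 load() → 11): value 11
after step 6 (op6 load() → 11): value 11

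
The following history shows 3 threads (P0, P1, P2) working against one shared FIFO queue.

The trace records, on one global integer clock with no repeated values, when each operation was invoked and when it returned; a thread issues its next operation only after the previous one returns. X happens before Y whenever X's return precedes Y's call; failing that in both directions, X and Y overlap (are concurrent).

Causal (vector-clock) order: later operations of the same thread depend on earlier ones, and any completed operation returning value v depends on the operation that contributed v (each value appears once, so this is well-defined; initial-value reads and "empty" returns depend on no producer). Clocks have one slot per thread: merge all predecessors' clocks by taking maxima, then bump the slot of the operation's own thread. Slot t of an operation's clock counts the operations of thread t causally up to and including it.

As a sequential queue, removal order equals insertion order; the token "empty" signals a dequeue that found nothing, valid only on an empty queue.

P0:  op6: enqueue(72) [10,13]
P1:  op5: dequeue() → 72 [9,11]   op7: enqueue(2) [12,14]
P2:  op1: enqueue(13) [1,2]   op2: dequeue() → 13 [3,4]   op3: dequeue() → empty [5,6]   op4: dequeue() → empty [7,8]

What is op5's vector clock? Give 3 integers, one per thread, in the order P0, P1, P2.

(1, 1, 0)

op1, invoked 1, has no incoming edges; only P2's bump applies → (0, 0, 1)
op6, invoked 10, has no incoming edges; only P0's bump applies → (1, 0, 0)
invoked at 3, op2 merges VC(op1)=(0, 0, 1) and bumps P2's slot → (0, 0, 2)
invoked at 9, op5 merges VC(op6)=(1, 0, 0) and bumps P1's slot → (1, 1, 0)
invoked at 5, op3 merges VC(op2)=(0, 0, 2) and bumps P2's slot → (0, 0, 3)
invoked at 12, op7 merges VC(op5)=(1, 1, 0) and bumps P1's slot → (1, 2, 0)
invoked at 7, op4 merges VC(op3)=(0, 0, 3) and bumps P2's slot → (0, 0, 4)
target: VC(op5) = (1, 1, 0)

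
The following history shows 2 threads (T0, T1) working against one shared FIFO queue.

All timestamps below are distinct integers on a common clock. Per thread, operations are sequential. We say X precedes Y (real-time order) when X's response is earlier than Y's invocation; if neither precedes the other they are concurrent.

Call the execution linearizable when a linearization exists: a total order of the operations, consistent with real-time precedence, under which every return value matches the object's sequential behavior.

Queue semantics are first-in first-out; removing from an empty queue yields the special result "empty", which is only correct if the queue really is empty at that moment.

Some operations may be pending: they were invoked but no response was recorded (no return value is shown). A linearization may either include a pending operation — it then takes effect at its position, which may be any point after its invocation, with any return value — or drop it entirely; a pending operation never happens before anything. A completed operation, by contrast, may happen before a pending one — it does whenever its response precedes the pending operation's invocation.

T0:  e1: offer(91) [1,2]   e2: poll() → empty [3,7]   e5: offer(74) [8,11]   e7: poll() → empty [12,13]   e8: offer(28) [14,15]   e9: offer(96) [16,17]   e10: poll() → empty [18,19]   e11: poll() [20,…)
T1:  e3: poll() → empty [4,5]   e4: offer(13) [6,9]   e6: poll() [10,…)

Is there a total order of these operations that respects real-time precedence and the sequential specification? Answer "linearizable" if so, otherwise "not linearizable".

not linearizable

events 1..6 are fine; event 7 — the response of e2 at time 7 — makes the prefix non-linearizable
real-time-consistent orders of the 3 completed operations: 2 — all fail the FIFO queue replay
completion choices over the 1 pending operation (e4) were checked; none helps
one such order, e1, e2, e3 (pending dropped), breaks at step 2 where e2 poll() → empty is illegal
one such order, e1, e3, e2 (pending dropped), breaks at step 2 where e3 poll() → empty is illegal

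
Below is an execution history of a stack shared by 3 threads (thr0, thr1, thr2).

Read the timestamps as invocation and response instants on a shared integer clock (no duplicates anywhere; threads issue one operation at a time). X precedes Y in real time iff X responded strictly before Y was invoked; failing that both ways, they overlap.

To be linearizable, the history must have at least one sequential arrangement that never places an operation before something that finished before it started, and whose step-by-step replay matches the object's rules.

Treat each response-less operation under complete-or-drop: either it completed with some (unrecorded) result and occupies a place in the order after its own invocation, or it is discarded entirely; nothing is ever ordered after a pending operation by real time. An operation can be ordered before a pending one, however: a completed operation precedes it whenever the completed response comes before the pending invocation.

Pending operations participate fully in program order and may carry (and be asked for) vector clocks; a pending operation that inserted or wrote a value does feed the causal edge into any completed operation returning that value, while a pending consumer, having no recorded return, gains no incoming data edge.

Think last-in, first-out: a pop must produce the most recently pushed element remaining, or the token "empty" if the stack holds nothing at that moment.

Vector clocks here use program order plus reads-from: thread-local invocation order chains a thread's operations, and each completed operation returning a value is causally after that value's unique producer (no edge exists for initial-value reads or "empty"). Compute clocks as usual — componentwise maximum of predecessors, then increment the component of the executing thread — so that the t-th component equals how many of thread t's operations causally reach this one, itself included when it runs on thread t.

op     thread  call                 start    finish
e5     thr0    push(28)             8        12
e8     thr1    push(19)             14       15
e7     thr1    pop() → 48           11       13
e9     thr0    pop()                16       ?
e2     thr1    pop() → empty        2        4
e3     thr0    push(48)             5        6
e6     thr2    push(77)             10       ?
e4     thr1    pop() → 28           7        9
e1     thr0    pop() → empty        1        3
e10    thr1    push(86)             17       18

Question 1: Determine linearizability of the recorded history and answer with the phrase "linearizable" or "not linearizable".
witness order: e1, e2, e3, e5, e4, e7, e6, e8, e9, e10
1. e1 pop() → empty, leaving stack <>
2. e2 pop() → empty, leaving stack <>
3. e3 push(48), leaving stack <48>
4. e5 push(28), leaving stack <48,28>
5. e4 pop() → 28, leaving stack <48>
6. e7 pop() → 48, leaving stack <>
7. e6 push(77) (pending, included), leaving stack <77>
8. e8 push(19), leaving stack <77,19>
9. e9 pop() (pending, included), leaving stack <77>
10. e10 push(86), leaving stack <77,86>

linearizable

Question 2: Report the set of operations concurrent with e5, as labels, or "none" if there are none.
Answer: e4, e6, e7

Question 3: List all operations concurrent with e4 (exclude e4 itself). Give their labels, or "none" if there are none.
Answer: e5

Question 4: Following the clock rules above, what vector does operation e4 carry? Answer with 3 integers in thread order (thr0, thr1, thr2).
Answer: (3, 2, 0)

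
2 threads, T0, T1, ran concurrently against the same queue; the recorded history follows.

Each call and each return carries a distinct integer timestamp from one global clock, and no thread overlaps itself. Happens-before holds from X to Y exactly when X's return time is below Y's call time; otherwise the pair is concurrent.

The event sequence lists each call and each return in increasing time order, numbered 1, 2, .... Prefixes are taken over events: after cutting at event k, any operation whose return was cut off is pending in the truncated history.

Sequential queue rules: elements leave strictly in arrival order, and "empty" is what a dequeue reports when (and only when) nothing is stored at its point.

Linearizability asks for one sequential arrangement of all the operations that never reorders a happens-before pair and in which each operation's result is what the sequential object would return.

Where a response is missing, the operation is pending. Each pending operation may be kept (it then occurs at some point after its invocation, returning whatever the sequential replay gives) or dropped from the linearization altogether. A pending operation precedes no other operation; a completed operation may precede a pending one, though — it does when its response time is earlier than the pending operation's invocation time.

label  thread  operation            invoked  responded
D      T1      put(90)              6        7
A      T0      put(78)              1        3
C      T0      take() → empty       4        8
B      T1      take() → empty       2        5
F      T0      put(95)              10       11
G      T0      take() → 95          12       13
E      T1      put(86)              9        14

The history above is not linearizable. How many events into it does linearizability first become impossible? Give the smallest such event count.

events 1..7 are still linearizable — one witness is A, C, B, D:
step 1: A put(78) — queue <78>
step 2: C take() (pending, included) — queue <>
step 3: B take() → empty — queue <>
step 4: D put(90) — queue <90>
event 8 — C's response, time 8 — after it, nothing linearizes
e.g. A, B, C, D: illegal at step 2, since B take() → empty cannot apply there
e.g. A, B, D, C: illegal at step 2, since B take() → empty cannot apply there

8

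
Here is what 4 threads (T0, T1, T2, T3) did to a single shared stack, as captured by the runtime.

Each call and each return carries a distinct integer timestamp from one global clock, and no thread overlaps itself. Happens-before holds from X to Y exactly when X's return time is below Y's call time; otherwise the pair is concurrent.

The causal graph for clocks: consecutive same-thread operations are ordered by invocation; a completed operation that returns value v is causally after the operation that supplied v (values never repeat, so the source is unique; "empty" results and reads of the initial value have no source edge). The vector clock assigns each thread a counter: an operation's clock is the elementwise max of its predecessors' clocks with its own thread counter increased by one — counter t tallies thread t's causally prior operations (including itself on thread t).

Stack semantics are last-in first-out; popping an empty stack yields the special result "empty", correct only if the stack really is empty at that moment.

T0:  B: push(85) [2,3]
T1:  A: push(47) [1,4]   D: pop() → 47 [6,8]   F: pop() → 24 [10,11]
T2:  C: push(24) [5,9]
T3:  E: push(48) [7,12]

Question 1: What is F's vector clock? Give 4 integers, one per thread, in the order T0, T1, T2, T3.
(0, 3, 1, 0)

no predecessors for E (invoked 7): T3 increments from zero → (0, 0, 0, 1)
no predecessors for C (invoked 5): T2 increments from zero → (0, 0, 1, 0)
no predecessors for A (invoked 1): T1 increments from zero → (0, 1, 0, 0)
no predecessors for B (invoked 2): T0 increments from zero → (1, 0, 0, 0)
D (invocation 6): componentwise max over VC(A)=(0, 1, 0, 0), +1 at T1, giving (0, 2, 0, 0)
F (invocation 10): componentwise max over VC(C)=(0, 0, 1, 0), VC(D)=(0, 2, 0, 0), +1 at T1, giving (0, 3, 1, 0)
target: VC(F) = (0, 3, 1, 0)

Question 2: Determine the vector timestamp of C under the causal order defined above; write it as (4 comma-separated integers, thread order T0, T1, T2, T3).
(0, 0, 1, 0)

VC(E, invoked at 7): no causal predecessors; +1 on T3 → (0, 0, 0, 1)
VC(C, invoked at 5): no causal predecessors; +1 on T2 → (0, 0, 1, 0)
VC(A, invoked at 1): no causal predecessors; +1 on T1 → (0, 1, 0, 0)
VC(B, invoked at 2): no causal predecessors; +1 on T0 → (1, 0, 0, 0)
from VC(A)=(0, 1, 0, 0), D (invoked 6) maxes components and bumps T1 → (0, 2, 0, 0)
from VC(C)=(0, 0, 1, 0), VC(D)=(0, 2, 0, 0), F (invoked 10) maxes components and bumps T1 → (0, 3, 1, 0)
target: VC(C) = (0, 0, 1, 0)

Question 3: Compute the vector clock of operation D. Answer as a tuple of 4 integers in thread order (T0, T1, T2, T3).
(0, 2, 0, 0)

E, invoked 7, has no incoming edges; only T3's bump applies → (0, 0, 0, 1)
C, invoked 5, has no incoming edges; only T2's bump applies → (0, 0, 1, 0)
A, invoked 1, has no incoming edges; only T1's bump applies → (0, 1, 0, 0)
B, invoked 2, has no incoming edges; only T0's bump applies → (1, 0, 0, 0)
merge at D (invoked 6): VC(A)=(0, 1, 0, 0), own-thread bump on T1 → (0, 2, 0, 0)
merge at F (invoked 10): VC(C)=(0, 0, 1, 0), VC(D)=(0, 2, 0, 0), own-thread bump on T1 → (0, 3, 1, 0)
target: VC(D) = (0, 2, 0, 0)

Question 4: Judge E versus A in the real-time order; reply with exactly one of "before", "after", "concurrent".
after

E spans [7,12], A spans [1,4]
resp(A)=4 < inv(E)=7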